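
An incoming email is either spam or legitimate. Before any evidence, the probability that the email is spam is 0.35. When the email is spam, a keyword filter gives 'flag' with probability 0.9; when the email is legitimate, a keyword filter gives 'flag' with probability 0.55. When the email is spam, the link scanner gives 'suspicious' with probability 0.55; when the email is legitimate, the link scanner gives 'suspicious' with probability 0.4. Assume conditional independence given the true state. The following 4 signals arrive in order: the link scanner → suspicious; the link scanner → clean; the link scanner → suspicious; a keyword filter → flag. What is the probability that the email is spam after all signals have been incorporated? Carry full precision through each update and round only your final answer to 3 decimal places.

Each posterior becomes the prior for the next update.
After the link scanner='suspicious': P(spam) = 0.55·0.3500 / (0.55·0.3500 + 0.4·0.6500) ≈ 0.4254
After the link scanner='clean': P(spam) = 0.45·0.4254 / (0.45·0.4254 + 0.6·0.5746) ≈ 0.3570
After the link scanner='suspicious': P(spam) = 0.55·0.3570 / (0.55·0.3570 + 0.4·0.6430) ≈ 0.4330
After a keyword filter='flag': P(spam) = 0.9·0.4330 / (0.9·0.4330 + 0.55·0.5670) ≈ 0.5554

0.555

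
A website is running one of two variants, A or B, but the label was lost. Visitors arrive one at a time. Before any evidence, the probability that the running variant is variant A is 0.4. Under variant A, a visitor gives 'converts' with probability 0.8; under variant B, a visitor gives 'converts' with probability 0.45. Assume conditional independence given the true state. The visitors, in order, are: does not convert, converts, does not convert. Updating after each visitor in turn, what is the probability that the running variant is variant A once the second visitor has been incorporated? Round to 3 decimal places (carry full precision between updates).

After 'does not convert': P(A) = 0.2·0.4000 / (0.2·0.4000 + 0.55·0.6000) ≈ 0.1951
After 'converts': P(A) = 0.8·0.1951 / (0.8·0.1951 + 0.45·0.8049) ≈ 0.3012

0.301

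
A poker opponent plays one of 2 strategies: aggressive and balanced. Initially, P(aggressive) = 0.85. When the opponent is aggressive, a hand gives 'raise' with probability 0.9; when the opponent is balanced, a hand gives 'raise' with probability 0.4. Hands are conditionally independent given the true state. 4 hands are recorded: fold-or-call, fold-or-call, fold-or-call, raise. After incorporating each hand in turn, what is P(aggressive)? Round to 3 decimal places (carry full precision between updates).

0.056

Apply Bayes' rule sequentially, carrying P(aggressive) forward.
After 'fold-or-call': P(aggressive) = 0.1·0.8500 / (0.1·0.8500 + 0.6·0.1500) ≈ 0.4857
After 'fold-or-call': P(aggressive) = 0.1·0.4857 / (0.1·0.4857 + 0.6·0.5143) ≈ 0.1360
After 'fold-or-call': P(aggressive) = 0.1·0.1360 / (0.1·0.1360 + 0.6·0.8640) ≈ 0.0256
After 'raise': P(aggressive) = 0.9·0.0256 / (0.9·0.0256 + 0.4·0.9744) ≈ 0.0557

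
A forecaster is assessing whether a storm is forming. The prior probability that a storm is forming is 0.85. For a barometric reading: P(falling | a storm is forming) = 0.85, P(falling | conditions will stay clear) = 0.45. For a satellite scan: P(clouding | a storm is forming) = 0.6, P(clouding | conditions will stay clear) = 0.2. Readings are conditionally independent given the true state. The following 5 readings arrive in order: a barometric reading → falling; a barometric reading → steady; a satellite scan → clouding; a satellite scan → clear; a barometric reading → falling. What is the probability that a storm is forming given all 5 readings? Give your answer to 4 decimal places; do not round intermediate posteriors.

Each posterior becomes the prior for the next update.
After a barometric reading='falling': P(storm) = 0.85·0.8500 / (0.85·0.8500 + 0.45·0.1500) ≈ 0.9146
After a barometric reading='steady': P(storm) = 0.15·0.9146 / (0.15·0.9146 + 0.55·0.0854) ≈ 0.7448
After a satellite scan='clouding': P(storm) = 0.6·0.7448 / (0.6·0.7448 + 0.2·0.2552) ≈ 0.8975
After a satellite scan='clear': P(storm) = 0.4·0.8975 / (0.4·0.8975 + 0.8·0.1025) ≈ 0.8141
After a barometric reading='falling': P(storm) = 0.85·0.8141 / (0.85·0.8141 + 0.45·0.1859) ≈ 0.8921

0.8921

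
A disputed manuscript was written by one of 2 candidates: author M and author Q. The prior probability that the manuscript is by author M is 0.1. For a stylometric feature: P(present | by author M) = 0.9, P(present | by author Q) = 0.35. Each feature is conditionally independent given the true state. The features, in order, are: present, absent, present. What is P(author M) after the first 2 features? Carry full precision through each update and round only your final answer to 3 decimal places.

0.042

After 'present': P(author M) = 0.9·0.1000 / (0.9·0.1000 + 0.35·0.9000) ≈ 0.2222
After 'absent': P(author M) = 0.1·0.2222 / (0.1·0.2222 + 0.65·0.7778) ≈ 0.0421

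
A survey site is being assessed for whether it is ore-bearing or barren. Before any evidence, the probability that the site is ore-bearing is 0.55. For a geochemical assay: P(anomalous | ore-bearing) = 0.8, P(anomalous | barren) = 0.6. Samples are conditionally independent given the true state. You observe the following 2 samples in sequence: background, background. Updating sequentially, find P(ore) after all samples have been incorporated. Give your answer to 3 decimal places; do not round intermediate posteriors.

0.234

Each posterior becomes the prior for the next update.
After 'background': P(ore) = 0.2·0.5500 / (0.2·0.5500 + 0.4·0.4500) ≈ 0.3793
After 'background': P(ore) = 0.2·0.3793 / (0.2·0.3793 + 0.4·0.6207) ≈ 0.2340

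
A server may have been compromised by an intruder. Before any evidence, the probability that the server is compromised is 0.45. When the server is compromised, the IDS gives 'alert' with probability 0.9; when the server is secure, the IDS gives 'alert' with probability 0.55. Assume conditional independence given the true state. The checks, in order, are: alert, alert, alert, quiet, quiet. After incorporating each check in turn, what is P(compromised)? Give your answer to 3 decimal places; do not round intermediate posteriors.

0.150

After 'alert': P(compromised) = 0.9·0.4500 / (0.9·0.4500 + 0.55·0.5500) ≈ 0.5724
After 'alert': P(compromised) = 0.9·0.5724 / (0.9·0.5724 + 0.55·0.4276) ≈ 0.6866
After 'alert': P(compromised) = 0.9·0.6866 / (0.9·0.6866 + 0.55·0.3134) ≈ 0.7819
After 'quiet': P(compromised) = 0.1·0.7819 / (0.1·0.7819 + 0.45·0.2181) ≈ 0.4434
After 'quiet': P(compromised) = 0.1·0.4434 / (0.1·0.4434 + 0.45·0.5566) ≈ 0.1504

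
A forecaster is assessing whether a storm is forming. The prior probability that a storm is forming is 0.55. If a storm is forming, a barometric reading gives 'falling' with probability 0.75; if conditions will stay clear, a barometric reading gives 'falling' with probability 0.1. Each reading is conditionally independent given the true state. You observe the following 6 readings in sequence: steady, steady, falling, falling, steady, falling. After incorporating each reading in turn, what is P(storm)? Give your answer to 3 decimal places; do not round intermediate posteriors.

0.917

Apply Bayes' rule sequentially, carrying P(storm) forward.
After 'steady': P(storm) = 0.25·0.5500 / (0.25·0.5500 + 0.9·0.4500) ≈ 0.2535
After 'steady': P(storm) = 0.25·0.2535 / (0.25·0.2535 + 0.9·0.7465) ≈ 0.0862
After 'falling': P(storm) = 0.75·0.0862 / (0.75·0.0862 + 0.1·0.9138) ≈ 0.4143
After 'falling': P(storm) = 0.75·0.4143 / (0.75·0.4143 + 0.1·0.5857) ≈ 0.8414
After 'steady': P(storm) = 0.25·0.8414 / (0.25·0.8414 + 0.9·0.1586) ≈ 0.5957
After 'falling': P(storm) = 0.75·0.5957 / (0.75·0.5957 + 0.1·0.4043) ≈ 0.9170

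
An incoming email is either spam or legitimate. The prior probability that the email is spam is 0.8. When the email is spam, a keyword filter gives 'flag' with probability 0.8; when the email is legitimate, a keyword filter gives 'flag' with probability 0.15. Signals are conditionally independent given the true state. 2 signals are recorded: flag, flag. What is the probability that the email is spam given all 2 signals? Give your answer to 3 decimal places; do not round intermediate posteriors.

0.991

After 'flag': P(spam) = 0.8·0.8000 / (0.8·0.8000 + 0.15·0.2000) ≈ 0.9552
After 'flag': P(spam) = 0.8·0.9552 / (0.8·0.9552 + 0.15·0.0448) ≈ 0.9913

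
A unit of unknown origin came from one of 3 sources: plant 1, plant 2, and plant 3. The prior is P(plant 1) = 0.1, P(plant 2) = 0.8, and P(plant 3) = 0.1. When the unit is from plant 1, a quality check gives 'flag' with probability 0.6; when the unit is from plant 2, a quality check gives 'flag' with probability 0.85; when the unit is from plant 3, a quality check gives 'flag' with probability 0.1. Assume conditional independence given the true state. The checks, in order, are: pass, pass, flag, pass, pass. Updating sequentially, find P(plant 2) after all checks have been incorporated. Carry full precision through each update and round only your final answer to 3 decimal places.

0.041

After 'pass': normaliser = 0.4·0.1000 + 0.15·0.8000 + 0.9·0.1000; P(plant 1) ≈ 0.1600, P(plant 2) ≈ 0.4800, P(plant 3) ≈ 0.3600
After 'pass': normaliser = 0.4·0.1600 + 0.15·0.4800 + 0.9·0.3600; P(plant 1) ≈ 0.1391, P(plant 2) ≈ 0.1565, P(plant 3) ≈ 0.7043
After 'flag': normaliser = 0.6·0.1391 + 0.85·0.1565 + 0.1·0.7043; P(plant 1) ≈ 0.2909, P(plant 2) ≈ 0.4636, P(plant 3) ≈ 0.2455
After 'pass': normaliser = 0.4·0.2909 + 0.15·0.4636 + 0.9·0.2455; P(plant 1) ≈ 0.2860, P(plant 2) ≈ 0.1709, P(plant 3) ≈ 0.5430
After 'pass': normaliser = 0.4·0.2860 + 0.15·0.1709 + 0.9·0.5430; P(plant 1) ≈ 0.1820, P(plant 2) ≈ 0.0408, P(plant 3) ≈ 0.7773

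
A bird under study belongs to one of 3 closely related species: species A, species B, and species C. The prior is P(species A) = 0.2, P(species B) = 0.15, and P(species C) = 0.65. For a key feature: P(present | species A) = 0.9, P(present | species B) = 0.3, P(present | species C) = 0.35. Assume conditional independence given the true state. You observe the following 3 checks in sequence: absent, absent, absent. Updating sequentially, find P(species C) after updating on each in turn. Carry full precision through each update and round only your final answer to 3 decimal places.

0.776

After 'absent': normaliser = 0.1·0.2000 + 0.7·0.1500 + 0.65·0.6500; P(species A) ≈ 0.0365, P(species B) ≈ 0.1918, P(species C) ≈ 0.7717
After 'absent': normaliser = 0.1·0.0365 + 0.7·0.1918 + 0.65·0.7717; P(species A) ≈ 0.0057, P(species B) ≈ 0.2099, P(species C) ≈ 0.7844
After 'absent': normaliser = 0.1·0.0057 + 0.7·0.2099 + 0.65·0.7844; P(species A) ≈ 0.0009, P(species B) ≈ 0.2235, P(species C) ≈ 0.7756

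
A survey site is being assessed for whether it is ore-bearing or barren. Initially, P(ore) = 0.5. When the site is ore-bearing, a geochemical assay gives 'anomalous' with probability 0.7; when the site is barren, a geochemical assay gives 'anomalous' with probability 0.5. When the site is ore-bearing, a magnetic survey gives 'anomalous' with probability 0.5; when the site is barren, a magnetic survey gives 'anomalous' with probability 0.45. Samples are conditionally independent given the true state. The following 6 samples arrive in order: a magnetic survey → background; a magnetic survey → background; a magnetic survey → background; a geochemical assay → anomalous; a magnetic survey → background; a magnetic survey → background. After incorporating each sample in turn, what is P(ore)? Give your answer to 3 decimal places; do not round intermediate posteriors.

0.465

After a magnetic survey='background': P(ore) = 0.5·0.5000 / (0.5·0.5000 + 0.55·0.5000) ≈ 0.4762
After a magnetic survey='background': P(ore) = 0.5·0.4762 / (0.5·0.4762 + 0.55·0.5238) ≈ 0.4525
After a magnetic survey='background': P(ore) = 0.5·0.4525 / (0.5·0.4525 + 0.55·0.5475) ≈ 0.4290
After a geochemical assay='anomalous': P(ore) = 0.7·0.4290 / (0.7·0.4290 + 0.5·0.5710) ≈ 0.5126
After a magnetic survey='background': P(ore) = 0.5·0.5126 / (0.5·0.5126 + 0.55·0.4874) ≈ 0.4888
After a magnetic survey='background': P(ore) = 0.5·0.4888 / (0.5·0.4888 + 0.55·0.5112) ≈ 0.4650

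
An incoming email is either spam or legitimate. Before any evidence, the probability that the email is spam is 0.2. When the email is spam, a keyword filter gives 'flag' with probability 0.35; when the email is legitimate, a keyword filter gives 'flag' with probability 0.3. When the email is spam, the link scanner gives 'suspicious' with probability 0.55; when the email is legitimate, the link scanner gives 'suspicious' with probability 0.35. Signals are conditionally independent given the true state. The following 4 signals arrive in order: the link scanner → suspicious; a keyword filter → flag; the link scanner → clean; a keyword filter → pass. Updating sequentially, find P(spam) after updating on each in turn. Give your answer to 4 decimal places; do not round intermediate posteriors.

After the link scanner='suspicious': P(spam) = 0.55·0.2000 / (0.55·0.2000 + 0.35·0.8000) ≈ 0.2821
After a keyword filter='flag': P(spam) = 0.35·0.2821 / (0.35·0.2821 + 0.3·0.7179) ≈ 0.3143
After the link scanner='clean': P(spam) = 0.45·0.3143 / (0.45·0.3143 + 0.65·0.6857) ≈ 0.2409
After a keyword filter='pass': P(spam) = 0.65·0.2409 / (0.65·0.2409 + 0.7·0.7591) ≈ 0.2276

0.2276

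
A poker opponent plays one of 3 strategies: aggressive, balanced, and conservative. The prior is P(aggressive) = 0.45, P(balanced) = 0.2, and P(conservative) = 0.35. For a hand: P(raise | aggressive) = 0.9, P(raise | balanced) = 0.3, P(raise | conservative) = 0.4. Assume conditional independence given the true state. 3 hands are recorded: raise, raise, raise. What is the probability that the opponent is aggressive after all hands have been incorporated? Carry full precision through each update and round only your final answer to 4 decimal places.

Apply Bayes' rule sequentially, carrying P(aggressive) forward.
After 'raise': normaliser = 0.9·0.4500 + 0.3·0.2000 + 0.4·0.3500; P(aggressive) ≈ 0.6694, P(balanced) ≈ 0.0992, P(conservative) ≈ 0.2314
After 'raise': normaliser = 0.9·0.6694 + 0.3·0.0992 + 0.4·0.2314; P(aggressive) ≈ 0.8312, P(balanced) ≈ 0.0410, P(conservative) ≈ 0.1277
After 'raise': normaliser = 0.9·0.8312 + 0.3·0.0410 + 0.4·0.1277; P(aggressive) ≈ 0.9219, P(balanced) ≈ 0.0152, P(conservative) ≈ 0.0629

0.9219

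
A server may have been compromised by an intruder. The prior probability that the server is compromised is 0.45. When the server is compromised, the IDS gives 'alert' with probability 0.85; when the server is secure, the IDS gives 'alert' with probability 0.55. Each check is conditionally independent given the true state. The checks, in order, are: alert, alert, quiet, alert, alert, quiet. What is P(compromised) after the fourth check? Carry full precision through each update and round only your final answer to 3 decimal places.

After 'alert': P(compromised) = 0.85·0.4500 / (0.85·0.4500 + 0.55·0.5500) ≈ 0.5584
After 'alert': P(compromised) = 0.85·0.5584 / (0.85·0.5584 + 0.55·0.4416) ≈ 0.6615
After 'quiet': P(compromised) = 0.15·0.6615 / (0.15·0.6615 + 0.45·0.3385) ≈ 0.3944
After 'alert': P(compromised) = 0.85·0.3944 / (0.85·0.3944 + 0.55·0.6056) ≈ 0.5017

0.502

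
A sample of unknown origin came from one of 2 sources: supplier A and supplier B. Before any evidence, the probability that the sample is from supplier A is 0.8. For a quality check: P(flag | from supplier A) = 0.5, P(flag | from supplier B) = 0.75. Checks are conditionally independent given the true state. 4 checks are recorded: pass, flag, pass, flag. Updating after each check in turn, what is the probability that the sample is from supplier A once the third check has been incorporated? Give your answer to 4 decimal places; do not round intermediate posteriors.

After 'pass': P(supplier A) = 0.5·0.8000 / (0.5·0.8000 + 0.25·0.2000) ≈ 0.8889
After 'flag': P(supplier A) = 0.5·0.8889 / (0.5·0.8889 + 0.75·0.1111) ≈ 0.8421
After 'pass': P(supplier A) = 0.5·0.8421 / (0.5·0.8421 + 0.25·0.1579) ≈ 0.9143

0.9143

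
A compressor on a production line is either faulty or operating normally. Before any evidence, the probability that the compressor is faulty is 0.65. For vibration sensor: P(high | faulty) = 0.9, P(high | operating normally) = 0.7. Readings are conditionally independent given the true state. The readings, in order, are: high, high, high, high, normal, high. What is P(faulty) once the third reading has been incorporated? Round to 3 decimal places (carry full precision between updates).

0.798

Each posterior becomes the prior for the next update.
After 'high': P(faulty) = 0.9·0.6500 / (0.9·0.6500 + 0.7·0.3500) ≈ 0.7048
After 'high': P(faulty) = 0.9·0.7048 / (0.9·0.7048 + 0.7·0.2952) ≈ 0.7543
After 'high': P(faulty) = 0.9·0.7543 / (0.9·0.7543 + 0.7·0.2457) ≈ 0.7979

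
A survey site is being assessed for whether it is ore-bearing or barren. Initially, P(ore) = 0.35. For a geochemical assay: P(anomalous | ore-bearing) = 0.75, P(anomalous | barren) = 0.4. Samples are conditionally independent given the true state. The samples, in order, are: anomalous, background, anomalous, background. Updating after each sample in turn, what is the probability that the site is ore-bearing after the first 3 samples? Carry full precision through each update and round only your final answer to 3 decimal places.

After 'anomalous': P(ore) = 0.75·0.3500 / (0.75·0.3500 + 0.4·0.6500) ≈ 0.5024
After 'background': P(ore) = 0.25·0.5024 / (0.25·0.5024 + 0.6·0.4976) ≈ 0.2961
After 'anomalous': P(ore) = 0.75·0.2961 / (0.75·0.2961 + 0.4·0.7039) ≈ 0.4410

0.441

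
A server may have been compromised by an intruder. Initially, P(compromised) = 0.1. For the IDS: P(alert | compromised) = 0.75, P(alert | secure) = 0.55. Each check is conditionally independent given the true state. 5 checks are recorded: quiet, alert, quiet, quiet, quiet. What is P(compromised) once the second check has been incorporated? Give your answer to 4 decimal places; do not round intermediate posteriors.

Each posterior becomes the prior for the next update.
After 'quiet': P(compromised) = 0.25·0.1000 / (0.25·0.1000 + 0.45·0.9000) ≈ 0.0581
After 'alert': P(compromised) = 0.75·0.0581 / (0.75·0.0581 + 0.55·0.9419) ≈ 0.0776

0.0776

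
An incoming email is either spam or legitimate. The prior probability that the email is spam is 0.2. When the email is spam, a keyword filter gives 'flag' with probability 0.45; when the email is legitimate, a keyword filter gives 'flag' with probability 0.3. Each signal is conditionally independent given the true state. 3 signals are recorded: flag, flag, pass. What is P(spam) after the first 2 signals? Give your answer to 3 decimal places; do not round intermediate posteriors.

Apply Bayes' rule sequentially, carrying P(spam) forward.
After 'flag': P(spam) = 0.45·0.2000 / (0.45·0.2000 + 0.3·0.8000) ≈ 0.2727
After 'flag': P(spam) = 0.45·0.2727 / (0.45·0.2727 + 0.3·0.7273) ≈ 0.3600

0.360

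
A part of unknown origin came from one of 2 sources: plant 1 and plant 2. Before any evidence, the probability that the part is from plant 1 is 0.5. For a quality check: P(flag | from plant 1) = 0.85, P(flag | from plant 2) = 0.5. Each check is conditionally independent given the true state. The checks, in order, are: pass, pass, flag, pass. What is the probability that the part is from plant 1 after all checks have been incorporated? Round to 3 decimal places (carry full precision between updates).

After 'pass': P(plant 1) = 0.15·0.5000 / (0.15·0.5000 + 0.5·0.5000) ≈ 0.2308
After 'pass': P(plant 1) = 0.15·0.2308 / (0.15·0.2308 + 0.5·0.7692) ≈ 0.0826
After 'flag': P(plant 1) = 0.85·0.0826 / (0.85·0.0826 + 0.5·0.9174) ≈ 0.1327
After 'pass': P(plant 1) = 0.15·0.1327 / (0.15·0.1327 + 0.5·0.8673) ≈ 0.0439

0.044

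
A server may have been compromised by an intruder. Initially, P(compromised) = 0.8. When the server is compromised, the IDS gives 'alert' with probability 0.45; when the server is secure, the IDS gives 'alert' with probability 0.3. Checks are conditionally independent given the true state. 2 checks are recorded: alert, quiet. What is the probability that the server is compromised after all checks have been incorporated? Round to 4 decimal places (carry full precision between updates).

After 'alert': P(compromised) = 0.45·0.8000 / (0.45·0.8000 + 0.3·0.2000) ≈ 0.8571
After 'quiet': P(compromised) = 0.55·0.8571 / (0.55·0.8571 + 0.7·0.1429) ≈ 0.8250

0.8250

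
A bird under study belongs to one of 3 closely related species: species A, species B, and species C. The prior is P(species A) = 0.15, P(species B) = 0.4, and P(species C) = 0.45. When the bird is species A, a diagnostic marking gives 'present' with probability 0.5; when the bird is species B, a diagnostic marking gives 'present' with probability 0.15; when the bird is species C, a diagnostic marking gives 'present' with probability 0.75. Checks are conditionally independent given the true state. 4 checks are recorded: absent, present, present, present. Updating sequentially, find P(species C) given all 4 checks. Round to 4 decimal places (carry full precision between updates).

After 'absent': normaliser = 0.5·0.1500 + 0.85·0.4000 + 0.25·0.4500; P(species A) ≈ 0.1422, P(species B) ≈ 0.6445, P(species C) ≈ 0.2133
After 'present': normaliser = 0.5·0.1422 + 0.15·0.6445 + 0.75·0.2133; P(species A) ≈ 0.2169, P(species B) ≈ 0.2950, P(species C) ≈ 0.4881
After 'present': normaliser = 0.5·0.2169 + 0.15·0.2950 + 0.75·0.4881; P(species A) ≈ 0.2091, P(species B) ≈ 0.0853, P(species C) ≈ 0.7056
After 'present': normaliser = 0.5·0.2091 + 0.15·0.0853 + 0.75·0.7056; P(species A) ≈ 0.1617, P(species B) ≈ 0.0198, P(species C) ≈ 0.8185

0.8185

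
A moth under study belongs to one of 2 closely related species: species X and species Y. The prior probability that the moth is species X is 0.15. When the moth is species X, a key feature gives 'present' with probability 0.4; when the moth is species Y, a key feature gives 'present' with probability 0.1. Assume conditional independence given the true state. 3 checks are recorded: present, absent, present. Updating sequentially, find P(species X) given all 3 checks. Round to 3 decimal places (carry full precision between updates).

0.653

After 'present': P(species X) = 0.4·0.1500 / (0.4·0.1500 + 0.1·0.8500) ≈ 0.4138
After 'absent': P(species X) = 0.6·0.4138 / (0.6·0.4138 + 0.9·0.5862) ≈ 0.3200
After 'present': P(species X) = 0.4·0.3200 / (0.4·0.3200 + 0.1·0.6800) ≈ 0.6531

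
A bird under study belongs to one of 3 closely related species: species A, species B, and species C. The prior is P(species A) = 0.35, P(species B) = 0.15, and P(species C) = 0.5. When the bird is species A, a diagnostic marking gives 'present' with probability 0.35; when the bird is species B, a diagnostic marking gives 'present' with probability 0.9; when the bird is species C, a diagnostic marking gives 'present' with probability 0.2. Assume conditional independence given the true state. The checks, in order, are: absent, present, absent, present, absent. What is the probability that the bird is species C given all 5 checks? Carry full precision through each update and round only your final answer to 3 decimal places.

0.463

Each posterior becomes the prior for the next update.
After 'absent': normaliser = 0.65·0.3500 + 0.1·0.1500 + 0.8·0.5000; P(species A) ≈ 0.3541, P(species B) ≈ 0.0233, P(species C) ≈ 0.6226
After 'present': normaliser = 0.35·0.3541 + 0.9·0.0233 + 0.2·0.6226; P(species A) ≈ 0.4599, P(species B) ≈ 0.0780, P(species C) ≈ 0.4621
After 'absent': normaliser = 0.65·0.4599 + 0.1·0.0780 + 0.8·0.4621; P(species A) ≈ 0.4420, P(species B) ≈ 0.0115, P(species C) ≈ 0.5465
After 'present': normaliser = 0.35·0.4420 + 0.9·0.0115 + 0.2·0.5465; P(species A) ≈ 0.5638, P(species B) ≈ 0.0378, P(species C) ≈ 0.3984
After 'absent': normaliser = 0.65·0.5638 + 0.1·0.0378 + 0.8·0.3984; P(species A) ≈ 0.5319, P(species B) ≈ 0.0055, P(species C) ≈ 0.4626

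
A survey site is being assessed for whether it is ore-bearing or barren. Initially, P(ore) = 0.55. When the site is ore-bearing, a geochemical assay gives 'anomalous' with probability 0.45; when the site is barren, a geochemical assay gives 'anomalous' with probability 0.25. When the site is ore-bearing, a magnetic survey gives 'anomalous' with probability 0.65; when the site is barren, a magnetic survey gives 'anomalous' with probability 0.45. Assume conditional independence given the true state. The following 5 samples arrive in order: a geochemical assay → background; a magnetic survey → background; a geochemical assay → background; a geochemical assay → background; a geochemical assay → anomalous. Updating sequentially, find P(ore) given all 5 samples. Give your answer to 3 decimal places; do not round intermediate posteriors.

0.356

After a geochemical assay='background': P(ore) = 0.55·0.5500 / (0.55·0.5500 + 0.75·0.4500) ≈ 0.4727
After a magnetic survey='background': P(ore) = 0.35·0.4727 / (0.35·0.4727 + 0.55·0.5273) ≈ 0.3632
After a geochemical assay='background': P(ore) = 0.55·0.3632 / (0.55·0.3632 + 0.75·0.6368) ≈ 0.2949
After a geochemical assay='background': P(ore) = 0.55·0.2949 / (0.55·0.2949 + 0.75·0.7051) ≈ 0.2347
After a geochemical assay='anomalous': P(ore) = 0.45·0.2347 / (0.45·0.2347 + 0.25·0.7653) ≈ 0.3557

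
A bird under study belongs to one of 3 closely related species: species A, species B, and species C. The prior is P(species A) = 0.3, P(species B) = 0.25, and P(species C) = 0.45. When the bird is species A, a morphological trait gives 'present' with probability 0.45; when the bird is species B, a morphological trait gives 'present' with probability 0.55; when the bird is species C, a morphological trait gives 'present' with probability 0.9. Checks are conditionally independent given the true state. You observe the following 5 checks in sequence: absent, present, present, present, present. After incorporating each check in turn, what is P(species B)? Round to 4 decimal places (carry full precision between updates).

0.2210

After 'absent': normaliser = 0.55·0.3000 + 0.45·0.2500 + 0.1·0.4500; P(species A) ≈ 0.5116, P(species B) ≈ 0.3488, P(species C) ≈ 0.1395
After 'present': normaliser = 0.45·0.5116 + 0.55·0.3488 + 0.9·0.1395; P(species A) ≈ 0.4204, P(species B) ≈ 0.3503, P(species C) ≈ 0.2293
After 'present': normaliser = 0.45·0.4204 + 0.55·0.3503 + 0.9·0.2293; P(species A) ≈ 0.3216, P(species B) ≈ 0.3276, P(species C) ≈ 0.3508
After 'present': normaliser = 0.45·0.3216 + 0.55·0.3276 + 0.9·0.3508; P(species A) ≈ 0.2259, P(species B) ≈ 0.2812, P(species C) ≈ 0.4929
After 'present': normaliser = 0.45·0.2259 + 0.55·0.2812 + 0.9·0.4929; P(species A) ≈ 0.1452, P(species B) ≈ 0.2210, P(species C) ≈ 0.6338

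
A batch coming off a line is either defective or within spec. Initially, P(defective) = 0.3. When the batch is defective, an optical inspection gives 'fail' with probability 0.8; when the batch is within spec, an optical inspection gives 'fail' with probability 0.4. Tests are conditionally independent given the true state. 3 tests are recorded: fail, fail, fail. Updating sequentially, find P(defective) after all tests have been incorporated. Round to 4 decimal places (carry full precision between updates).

After 'fail': P(defective) = 0.8·0.3000 / (0.8·0.3000 + 0.4·0.7000) ≈ 0.4615
After 'fail': P(defective) = 0.8·0.4615 / (0.8·0.4615 + 0.4·0.5385) ≈ 0.6316
After 'fail': P(defective) = 0.8·0.6316 / (0.8·0.6316 + 0.4·0.3684) ≈ 0.7742

0.7742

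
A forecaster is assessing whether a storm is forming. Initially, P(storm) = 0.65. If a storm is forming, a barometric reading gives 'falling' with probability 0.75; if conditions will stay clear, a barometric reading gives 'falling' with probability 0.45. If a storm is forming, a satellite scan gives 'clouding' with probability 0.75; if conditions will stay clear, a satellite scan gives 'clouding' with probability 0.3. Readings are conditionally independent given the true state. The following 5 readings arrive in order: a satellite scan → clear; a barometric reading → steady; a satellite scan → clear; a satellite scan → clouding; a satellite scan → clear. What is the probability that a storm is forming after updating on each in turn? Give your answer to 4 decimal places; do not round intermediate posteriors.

0.0877

After a satellite scan='clear': P(storm) = 0.25·0.6500 / (0.25·0.6500 + 0.7·0.3500) ≈ 0.3988
After a barometric reading='steady': P(storm) = 0.25·0.3988 / (0.25·0.3988 + 0.55·0.6012) ≈ 0.2316
After a satellite scan='clear': P(storm) = 0.25·0.2316 / (0.25·0.2316 + 0.7·0.7684) ≈ 0.0972
After a satellite scan='clouding': P(storm) = 0.75·0.0972 / (0.75·0.0972 + 0.3·0.9028) ≈ 0.2121
After a satellite scan='clear': P(storm) = 0.25·0.2121 / (0.25·0.2121 + 0.7·0.7879) ≈ 0.0877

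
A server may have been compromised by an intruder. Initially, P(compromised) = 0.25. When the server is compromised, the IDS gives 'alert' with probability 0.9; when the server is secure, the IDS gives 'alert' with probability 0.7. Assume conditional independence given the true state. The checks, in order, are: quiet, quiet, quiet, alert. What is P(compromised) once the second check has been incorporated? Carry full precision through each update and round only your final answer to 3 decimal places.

After 'quiet': P(compromised) = 0.1·0.2500 / (0.1·0.2500 + 0.3·0.7500) ≈ 0.1000
After 'quiet': P(compromised) = 0.1·0.1000 / (0.1·0.1000 + 0.3·0.9000) ≈ 0.0357

0.036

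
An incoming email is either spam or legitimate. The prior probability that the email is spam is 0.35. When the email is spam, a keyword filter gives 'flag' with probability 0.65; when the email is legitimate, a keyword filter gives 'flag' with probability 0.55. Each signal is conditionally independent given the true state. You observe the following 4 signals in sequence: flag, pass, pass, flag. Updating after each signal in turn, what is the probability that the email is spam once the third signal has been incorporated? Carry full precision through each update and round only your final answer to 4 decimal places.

Apply Bayes' rule sequentially, carrying P(spam) forward.
After 'flag': P(spam) = 0.65·0.3500 / (0.65·0.3500 + 0.55·0.6500) ≈ 0.3889
After 'pass': P(spam) = 0.35·0.3889 / (0.35·0.3889 + 0.45·0.6111) ≈ 0.3311
After 'pass': P(spam) = 0.35·0.3311 / (0.35·0.3311 + 0.45·0.6689) ≈ 0.2780

0.2780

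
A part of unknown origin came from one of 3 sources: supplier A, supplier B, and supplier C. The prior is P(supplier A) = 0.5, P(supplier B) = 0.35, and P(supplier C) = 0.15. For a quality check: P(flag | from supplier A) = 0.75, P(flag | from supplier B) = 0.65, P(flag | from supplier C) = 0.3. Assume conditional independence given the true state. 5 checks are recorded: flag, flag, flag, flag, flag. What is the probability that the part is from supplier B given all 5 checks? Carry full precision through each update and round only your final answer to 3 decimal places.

0.254

After 'flag': normaliser = 0.75·0.5000 + 0.65·0.3500 + 0.3·0.1500; P(supplier A) ≈ 0.5792, P(supplier B) ≈ 0.3514, P(supplier C) ≈ 0.0695
After 'flag': normaliser = 0.75·0.5792 + 0.65·0.3514 + 0.3·0.0695; P(supplier A) ≈ 0.6354, P(supplier B) ≈ 0.3341, P(supplier C) ≈ 0.0305
After 'flag': normaliser = 0.75·0.6354 + 0.65·0.3341 + 0.3·0.0305; P(supplier A) ≈ 0.6780, P(supplier B) ≈ 0.3090, P(supplier C) ≈ 0.0130
After 'flag': normaliser = 0.75·0.6780 + 0.65·0.3090 + 0.3·0.0130; P(supplier A) ≈ 0.7130, P(supplier B) ≈ 0.2816, P(supplier C) ≈ 0.0055
After 'flag': normaliser = 0.75·0.7130 + 0.65·0.2816 + 0.3·0.0055; P(supplier A) ≈ 0.7433, P(supplier B) ≈ 0.2544, P(supplier C) ≈ 0.0023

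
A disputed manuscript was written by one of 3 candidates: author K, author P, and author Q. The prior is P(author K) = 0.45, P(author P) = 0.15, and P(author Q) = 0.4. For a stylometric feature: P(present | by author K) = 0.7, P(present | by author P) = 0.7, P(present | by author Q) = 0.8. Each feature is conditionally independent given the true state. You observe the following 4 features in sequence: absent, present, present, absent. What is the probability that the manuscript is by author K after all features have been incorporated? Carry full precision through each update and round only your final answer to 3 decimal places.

After 'absent': normaliser = 0.3·0.4500 + 0.3·0.1500 + 0.2·0.4000; P(author K) ≈ 0.5192, P(author P) ≈ 0.1731, P(author Q) ≈ 0.3077
After 'present': normaliser = 0.7·0.5192 + 0.7·0.1731 + 0.8·0.3077; P(author K) ≈ 0.4974, P(author P) ≈ 0.1658, P(author Q) ≈ 0.3368
After 'present': normaliser = 0.7·0.4974 + 0.7·0.1658 + 0.8·0.3368; P(author K) ≈ 0.4745, P(author P) ≈ 0.1582, P(author Q) ≈ 0.3673
After 'absent': normaliser = 0.3·0.4745 + 0.3·0.1582 + 0.2·0.3673; P(author K) ≈ 0.5407, P(author P) ≈ 0.1802, P(author Q) ≈ 0.2790

0.541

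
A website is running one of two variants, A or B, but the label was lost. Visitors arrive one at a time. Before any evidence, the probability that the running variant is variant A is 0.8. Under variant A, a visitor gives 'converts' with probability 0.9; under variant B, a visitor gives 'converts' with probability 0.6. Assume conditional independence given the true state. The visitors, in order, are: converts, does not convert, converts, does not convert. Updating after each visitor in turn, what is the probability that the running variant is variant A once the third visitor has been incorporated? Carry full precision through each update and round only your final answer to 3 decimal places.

After 'converts': P(A) = 0.9·0.8000 / (0.9·0.8000 + 0.6·0.2000) ≈ 0.8571
After 'does not convert': P(A) = 0.1·0.8571 / (0.1·0.8571 + 0.4·0.1429) ≈ 0.6000
After 'converts': P(A) = 0.9·0.6000 / (0.9·0.6000 + 0.6·0.4000) ≈ 0.6923

0.692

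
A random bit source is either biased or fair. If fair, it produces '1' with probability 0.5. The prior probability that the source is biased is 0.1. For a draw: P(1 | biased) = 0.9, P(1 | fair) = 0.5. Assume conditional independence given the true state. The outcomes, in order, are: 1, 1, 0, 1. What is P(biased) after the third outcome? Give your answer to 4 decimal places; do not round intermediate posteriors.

Apply Bayes' rule sequentially, carrying P(biased) forward.
After '1': P(biased) = 0.9·0.1000 / (0.9·0.1000 + 0.5·0.9000) ≈ 0.1667
After '1': P(biased) = 0.9·0.1667 / (0.9·0.1667 + 0.5·0.8333) ≈ 0.2647
After '0': P(biased) = 0.1·0.2647 / (0.1·0.2647 + 0.5·0.7353) ≈ 0.0672

0.0672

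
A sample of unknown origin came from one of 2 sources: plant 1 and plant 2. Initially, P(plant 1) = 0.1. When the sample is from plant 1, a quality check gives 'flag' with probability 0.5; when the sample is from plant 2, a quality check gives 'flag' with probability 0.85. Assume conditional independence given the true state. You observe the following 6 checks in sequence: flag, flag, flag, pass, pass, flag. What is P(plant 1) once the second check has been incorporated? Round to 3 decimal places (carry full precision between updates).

After 'flag': P(plant 1) = 0.5·0.1000 / (0.5·0.1000 + 0.85·0.9000) ≈ 0.0613
After 'flag': P(plant 1) = 0.5·0.0613 / (0.5·0.0613 + 0.85·0.9387) ≈ 0.0370

0.037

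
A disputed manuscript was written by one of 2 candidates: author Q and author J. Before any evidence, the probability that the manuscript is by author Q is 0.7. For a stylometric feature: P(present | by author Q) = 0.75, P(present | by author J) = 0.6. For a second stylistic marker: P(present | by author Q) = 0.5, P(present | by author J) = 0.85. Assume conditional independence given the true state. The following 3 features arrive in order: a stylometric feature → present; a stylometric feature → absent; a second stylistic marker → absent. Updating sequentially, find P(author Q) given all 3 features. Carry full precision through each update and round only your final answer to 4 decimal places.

Each posterior becomes the prior for the next update.
After a stylometric feature='present': P(author Q) = 0.75·0.7000 / (0.75·0.7000 + 0.6·0.3000) ≈ 0.7447
After a stylometric feature='absent': P(author Q) = 0.25·0.7447 / (0.25·0.7447 + 0.4·0.2553) ≈ 0.6458
After a second stylistic marker='absent': P(author Q) = 0.5·0.6458 / (0.5·0.6458 + 0.15·0.3542) ≈ 0.8587

0.8587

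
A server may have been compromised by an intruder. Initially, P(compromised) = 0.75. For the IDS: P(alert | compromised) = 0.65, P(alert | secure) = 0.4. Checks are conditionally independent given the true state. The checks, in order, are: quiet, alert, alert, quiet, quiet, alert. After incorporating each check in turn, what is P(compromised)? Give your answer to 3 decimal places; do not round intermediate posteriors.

0.719

Apply Bayes' rule sequentially, carrying P(compromised) forward.
After 'quiet': P(compromised) = 0.35·0.7500 / (0.35·0.7500 + 0.6·0.2500) ≈ 0.6364
After 'alert': P(compromised) = 0.65·0.6364 / (0.65·0.6364 + 0.4·0.3636) ≈ 0.7398
After 'alert': P(compromised) = 0.65·0.7398 / (0.65·0.7398 + 0.4·0.2602) ≈ 0.8221
After 'quiet': P(compromised) = 0.35·0.8221 / (0.35·0.8221 + 0.6·0.1779) ≈ 0.7294
After 'quiet': P(compromised) = 0.35·0.7294 / (0.35·0.7294 + 0.6·0.2706) ≈ 0.6113
After 'alert': P(compromised) = 0.65·0.6113 / (0.65·0.6113 + 0.4·0.3887) ≈ 0.7187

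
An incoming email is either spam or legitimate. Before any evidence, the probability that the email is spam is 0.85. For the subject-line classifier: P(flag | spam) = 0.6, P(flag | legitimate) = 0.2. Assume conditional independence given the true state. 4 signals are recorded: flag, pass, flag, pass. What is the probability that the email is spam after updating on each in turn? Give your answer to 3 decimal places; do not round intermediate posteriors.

0.927

After 'flag': P(spam) = 0.6·0.8500 / (0.6·0.8500 + 0.2·0.1500) ≈ 0.9444
After 'pass': P(spam) = 0.4·0.9444 / (0.4·0.9444 + 0.8·0.0556) ≈ 0.8947
After 'flag': P(spam) = 0.6·0.8947 / (0.6·0.8947 + 0.2·0.1053) ≈ 0.9623
After 'pass': P(spam) = 0.4·0.9623 / (0.4·0.9623 + 0.8·0.0377) ≈ 0.9273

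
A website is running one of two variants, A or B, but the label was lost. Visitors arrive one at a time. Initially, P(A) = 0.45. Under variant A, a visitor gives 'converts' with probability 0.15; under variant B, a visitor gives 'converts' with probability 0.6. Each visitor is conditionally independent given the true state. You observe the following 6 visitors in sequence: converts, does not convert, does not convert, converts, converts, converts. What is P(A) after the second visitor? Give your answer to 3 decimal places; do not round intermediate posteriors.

0.303

Each posterior becomes the prior for the next update.
After 'converts': P(A) = 0.15·0.4500 / (0.15·0.4500 + 0.6·0.5500) ≈ 0.1698
After 'does not convert': P(A) = 0.85·0.1698 / (0.85·0.1698 + 0.4·0.8302) ≈ 0.3030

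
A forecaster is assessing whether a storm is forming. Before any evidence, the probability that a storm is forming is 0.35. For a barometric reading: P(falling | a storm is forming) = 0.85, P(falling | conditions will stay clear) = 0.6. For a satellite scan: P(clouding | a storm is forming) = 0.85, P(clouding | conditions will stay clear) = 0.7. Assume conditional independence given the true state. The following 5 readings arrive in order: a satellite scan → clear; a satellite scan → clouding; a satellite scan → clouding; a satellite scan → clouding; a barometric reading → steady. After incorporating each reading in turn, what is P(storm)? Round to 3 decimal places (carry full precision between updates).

0.153

After a satellite scan='clear': P(storm) = 0.15·0.3500 / (0.15·0.3500 + 0.3·0.6500) ≈ 0.2121
After a satellite scan='clouding': P(storm) = 0.85·0.2121 / (0.85·0.2121 + 0.7·0.7879) ≈ 0.2464
After a satellite scan='clouding': P(storm) = 0.85·0.2464 / (0.85·0.2464 + 0.7·0.7536) ≈ 0.2842
After a satellite scan='clouding': P(storm) = 0.85·0.2842 / (0.85·0.2842 + 0.7·0.7158) ≈ 0.3253
After a barometric reading='steady': P(storm) = 0.15·0.3253 / (0.15·0.3253 + 0.4·0.6747) ≈ 0.1531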